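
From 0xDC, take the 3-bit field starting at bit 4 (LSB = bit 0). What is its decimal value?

5

v = 011011100
Shift right by 4: 01101
Mask low 3 bits: 101 = 5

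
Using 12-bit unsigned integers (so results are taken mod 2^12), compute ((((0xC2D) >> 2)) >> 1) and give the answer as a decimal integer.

389

0xC2D = 110000101101
→ >> 2 → 001100001011 = 779
→ >> 1 → 000110000101 = 389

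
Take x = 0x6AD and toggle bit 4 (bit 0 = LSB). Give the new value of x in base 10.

1725

x = 011010101101
bit 4 is currently 0; toggle it via x ^ (1 << 4) = x ^ 16
→ 011010111101 = 1725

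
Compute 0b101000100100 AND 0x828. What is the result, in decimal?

a = 101000100100
0x828 = 100000101000
AND → 100000100000 = 2080

2080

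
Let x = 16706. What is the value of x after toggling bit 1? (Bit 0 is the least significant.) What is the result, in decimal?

16704

x = 100000101000010
bit 1 is currently 1; toggle it via x ^ (1 << 1) = x ^ 2
→ 100000101000000 = 16704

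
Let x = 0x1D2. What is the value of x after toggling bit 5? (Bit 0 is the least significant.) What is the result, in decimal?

x = 0111010010
bit 5 is currently 0; toggle it via x ^ (1 << 5) = x ^ 32
→ 0111110010 = 498

498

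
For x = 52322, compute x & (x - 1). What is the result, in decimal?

x = 1100110001100010 = 52322
x - 1 = 1100110001100001
AND   = 1100110001100000 = 52320
(x & (x - 1) clears the lowest set bit of x.)

52320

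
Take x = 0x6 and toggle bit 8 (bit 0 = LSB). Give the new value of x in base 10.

x = 00000000110
bit 8 is currently 0; toggle it via x ^ (1 << 8) = x ^ 256
→ 00100000110 = 262

262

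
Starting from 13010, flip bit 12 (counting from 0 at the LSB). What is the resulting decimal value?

x = 0011001011010010
bit 12 is currently 1; toggle it via x ^ (1 << 12) = x ^ 4096
→ 0010001011010010 = 8914

8914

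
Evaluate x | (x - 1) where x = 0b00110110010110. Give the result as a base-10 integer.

3479

x = 110110010110 = 3478
x - 1 = 110110010101
OR    = 110110010111 = 3479
(x | (x - 1) sets all bits below the lowest set bit.)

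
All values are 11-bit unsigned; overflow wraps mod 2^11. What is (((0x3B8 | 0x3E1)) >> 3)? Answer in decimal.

0x3B8 = 01110111000
0x3E1 = 01111100001
→ | → 01111111001 = 1017
→ >> 3 → 00001111111 = 127

127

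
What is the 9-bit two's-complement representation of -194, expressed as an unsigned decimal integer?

194 in 9 bits: 011000010
Invert: 100111101
Add 1:  100111110 = 318
(Check: 2^9 - 194 = 512 - 194 = 318.)

318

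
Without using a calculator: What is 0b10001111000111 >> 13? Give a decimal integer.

1

x = 10001111000111
shift right by 13 → 00000000000001 = 1
(equivalently, floor(9159 / 8192))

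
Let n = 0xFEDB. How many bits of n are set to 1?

0xFEDB = 1111111011011011
Count the 1s: 1 + 1 + 1 + 1 + 1 + 1 + 1 + 1 + 1 + 1 + 1 + 1 + 1 = 13

13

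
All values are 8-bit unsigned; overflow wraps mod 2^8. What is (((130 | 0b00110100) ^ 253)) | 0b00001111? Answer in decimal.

130 = 10000010
0b00110100 = 00110100
→ | → 10110110 = 182
253 = 11111101
→ ^ → 01001011 = 75
0b00001111 = 00001111
→ | → 01001111 = 79

79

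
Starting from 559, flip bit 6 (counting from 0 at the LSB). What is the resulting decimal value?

623

x = 001000101111
bit 6 is currently 0; toggle it via x ^ (1 << 6) = x ^ 64
→ 001001101111 = 623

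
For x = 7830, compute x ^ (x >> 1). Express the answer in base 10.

4573

x = 1111010010110 = 7830
x>>1 = 0111101001011
XOR  = 1000111011101 = 4573
(x ^ (x >> 1) gives the standard binary-reflected Gray code of x.)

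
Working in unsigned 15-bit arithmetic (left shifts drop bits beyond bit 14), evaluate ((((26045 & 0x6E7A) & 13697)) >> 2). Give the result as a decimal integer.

26045 = 110010110111101
0x6E7A = 110111001111010
→ & → 110010000111000 = 25656
13697 = 011010110000001
→ & → 010010000000000 = 9216
→ >> 2 → 000100100000000 = 2304

2304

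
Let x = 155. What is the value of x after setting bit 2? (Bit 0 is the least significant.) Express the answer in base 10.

159

x = 10011011
bit 2 is currently 0; set it via x | (1 << 2) = x | 4
→ 10011111 = 159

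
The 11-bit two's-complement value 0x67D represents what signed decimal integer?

pattern = 11001111101 (MSB is 1 ⇒ negative)
Invert: 00110000010, add 1 → 00110000011 = 387, so the value is -387.
(Equivalently: 1661 - 2^11 = 1661 - 2048 = -387.)

-387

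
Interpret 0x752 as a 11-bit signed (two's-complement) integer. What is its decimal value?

pattern = 11101010010 (MSB is 1 ⇒ negative)
Invert: 00010101101, add 1 → 00010101110 = 174, so the value is -174.
(Equivalently: 1874 - 2^11 = 1874 - 2048 = -174.)

-174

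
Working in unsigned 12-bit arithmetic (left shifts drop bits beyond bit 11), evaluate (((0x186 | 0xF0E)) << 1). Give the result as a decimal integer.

0x186 = 000110000110
0xF0E = 111100001110
→ | → 111110001110 = 3982
→ << 1 (mod 2^12) → 111100011100 = 3868

3868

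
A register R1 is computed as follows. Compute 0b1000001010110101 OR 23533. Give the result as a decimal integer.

56317

a = 1000001010110101
23533 = 0101101111101101
 OR → 1101101111111101 = 56317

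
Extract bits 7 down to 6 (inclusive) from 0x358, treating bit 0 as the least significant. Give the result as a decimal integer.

1

v = 01101011000
Shift right by 6: 01101
Mask low 2 bits: 01 = 1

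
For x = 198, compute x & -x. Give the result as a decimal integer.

2

x = 11000110 = 198
-x (two's complement) = …00111010
AND   = 00000010 = 2
(x & -x isolates the lowest set bit of x.)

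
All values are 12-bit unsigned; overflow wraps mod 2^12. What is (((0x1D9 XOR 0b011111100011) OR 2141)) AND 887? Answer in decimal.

631

0x1D9 = 000111011001
0b011111100011 = 011111100011
→ XOR → 011000111010 = 1594
2141 = 100001011101
→ OR → 111001111111 = 3711
887 = 001101110111
→ AND → 001001110111 = 631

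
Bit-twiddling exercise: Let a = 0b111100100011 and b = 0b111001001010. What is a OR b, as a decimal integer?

a = 111100100011
b = 111001001010
 OR → 111101101011 = 3947

3947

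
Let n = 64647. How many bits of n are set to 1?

64647 = 1111110010000111
Count the 1s: 1 + 1 + 1 + 1 + 1 + 1 + 1 + 1 + 1 + 1 = 10

10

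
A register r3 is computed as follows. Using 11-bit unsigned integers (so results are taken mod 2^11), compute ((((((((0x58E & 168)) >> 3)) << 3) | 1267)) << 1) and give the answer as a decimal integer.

0x58E = 10110001110
168 = 00010101000
→ & → 00010001000 = 136
→ >> 3 → 00000010001 = 17
→ << 3 (mod 2^11) → 00010001000 = 136
1267 = 10011110011
→ | → 10011111011 = 1275
→ << 1 (mod 2^11) → 00111110110 = 502

502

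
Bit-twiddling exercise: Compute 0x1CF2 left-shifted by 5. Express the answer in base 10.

237120

0x1CF2 = 000001110011110010
shift left by 5 → 111001111001000000 = 237120
(equivalently, 7410 × 2^5 = 7410 × 32)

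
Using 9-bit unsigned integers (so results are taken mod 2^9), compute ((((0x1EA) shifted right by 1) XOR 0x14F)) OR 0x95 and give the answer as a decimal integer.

0x1EA = 111101010
→ shifted right by 1 → 011110101 = 245
0x14F = 101001111
→ XOR → 110111010 = 442
0x95 = 010010101
→ OR → 110111111 = 447

447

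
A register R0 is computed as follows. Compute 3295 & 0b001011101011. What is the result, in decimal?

3295 = 110011011111
b = 001011101011
AND → 000011001011 = 203

203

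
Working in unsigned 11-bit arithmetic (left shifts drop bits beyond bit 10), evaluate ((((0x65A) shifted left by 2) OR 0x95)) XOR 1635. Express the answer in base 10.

0x65A = 11001011010
→ shifted left by 2 (mod 2^11) → 00101101000 = 360
0x95 = 00010010101
→ OR → 00111111101 = 509
1635 = 11001100011
→ XOR → 11110011110 = 1950

1950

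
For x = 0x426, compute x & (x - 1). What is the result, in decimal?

1060

x = 10000100110 = 1062
x - 1 = 10000100101
AND   = 10000100100 = 1060
(x & (x - 1) clears the lowest set bit of x.)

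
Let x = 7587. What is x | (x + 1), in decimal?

x = 1110110100011 = 7587
x + 1 = 1110110100100
OR    = 1110110100111 = 7591
(x | (x + 1) sets the lowest cleared bit.)

7591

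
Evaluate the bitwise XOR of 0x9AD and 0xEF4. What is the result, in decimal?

1881

0x9AD = 100110101101
0xEF4 = 111011110100
XOR → 011101011001 = 1881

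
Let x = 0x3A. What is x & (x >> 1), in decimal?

24

x = 111010 = 58
x>>1 = 011101
AND  = 011000 = 24
(x & (x >> 1) has a 1 wherever x has two consecutive 1 bits.)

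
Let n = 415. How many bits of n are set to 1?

415 = 110011111
Count the 1s: 1 + 1 + 1 + 1 + 1 + 1 + 1 = 7

7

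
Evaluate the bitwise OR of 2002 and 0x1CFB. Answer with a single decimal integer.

2002 = 0011111010010
0x1CFB = 1110011111011
 OR → 1111111111011 = 8187

8187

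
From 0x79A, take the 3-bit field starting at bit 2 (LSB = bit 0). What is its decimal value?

6

v = 11110011010
Shift right by 2: 111100110
Mask low 3 bits: 110 = 6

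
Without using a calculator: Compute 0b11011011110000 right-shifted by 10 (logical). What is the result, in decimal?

x = 11011011110000
shift right by 10 → 00000000001101 = 13
(equivalently, floor(14064 / 1024))

13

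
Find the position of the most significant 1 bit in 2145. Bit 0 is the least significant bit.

2145 = 100001100001
The topmost 1 is at position 11 (since 2^11 = 2048 ≤ 2145 < 4096).

11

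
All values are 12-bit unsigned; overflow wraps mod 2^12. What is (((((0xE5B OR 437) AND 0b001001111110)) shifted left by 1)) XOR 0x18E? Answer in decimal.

1394

0xE5B = 111001011011
437 = 000110110101
→ OR → 111111111111 = 4095
0b001001111110 = 001001111110
→ AND → 001001111110 = 638
→ shifted left by 1 (mod 2^12) → 010011111100 = 1276
0x18E = 000110001110
→ XOR → 010101110010 = 1394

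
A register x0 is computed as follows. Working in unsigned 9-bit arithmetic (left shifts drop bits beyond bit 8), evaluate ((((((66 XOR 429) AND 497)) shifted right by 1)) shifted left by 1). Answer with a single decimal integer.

66 = 001000010
429 = 110101101
→ XOR → 111101111 = 495
497 = 111110001
→ AND → 111100001 = 481
→ shifted right by 1 → 011110000 = 240
→ shifted left by 1 (mod 2^9) → 111100000 = 480

480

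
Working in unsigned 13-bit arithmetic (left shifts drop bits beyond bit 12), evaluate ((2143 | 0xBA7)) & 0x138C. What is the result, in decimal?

908

2143 = 0100001011111
0xBA7 = 0101110100111
→ | → 0101111111111 = 3071
0x138C = 1001110001100
→ & → 0001110001100 = 908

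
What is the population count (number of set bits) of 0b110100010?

n = 110100010
Count the 1s: 1 + 1 + 1 + 1 = 4

4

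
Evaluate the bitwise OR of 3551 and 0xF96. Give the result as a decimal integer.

4063

3551 = 110111011111
0xF96 = 111110010110
 OR → 111111011111 = 4063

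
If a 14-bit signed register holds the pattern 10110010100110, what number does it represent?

pattern = 10110010100110 (MSB is 1 ⇒ negative)
Invert: 01001101011001, add 1 → 01001101011010 = 4954, so the value is -4954.
(Equivalently: 11430 - 2^14 = 11430 - 16384 = -4954.)

-4954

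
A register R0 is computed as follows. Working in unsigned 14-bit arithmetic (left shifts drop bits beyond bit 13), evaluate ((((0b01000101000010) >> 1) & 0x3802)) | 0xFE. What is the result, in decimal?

2302

0b01000101000010 = 01000101000010
→ >> 1 → 00100010100001 = 2209
0x3802 = 11100000000010
→ & → 00100000000000 = 2048
0xFE = 00000011111110
→ | → 00100011111110 = 2302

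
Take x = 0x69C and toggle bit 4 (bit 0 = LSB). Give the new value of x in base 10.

x = 0011010011100
bit 4 is currently 1; toggle it via x ^ (1 << 4) = x ^ 16
→ 0011010001100 = 1676

1676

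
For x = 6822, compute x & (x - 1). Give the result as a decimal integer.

6820

x = 1101010100110 = 6822
x - 1 = 1101010100101
AND   = 1101010100100 = 6820
(x & (x - 1) clears the lowest set bit of x.)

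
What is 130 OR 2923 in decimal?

3051

130 = 000010000010
2923 = 101101101011
 OR → 101111101011 = 3051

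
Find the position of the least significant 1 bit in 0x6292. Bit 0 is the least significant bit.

0x6292 = 110001010010010
Trailing zeros: 1, so the lowest set bit is bit 1 (value 2).

1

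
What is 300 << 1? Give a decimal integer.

300 = 0100101100
shift left by 1 → 1001011000 = 600
(equivalently, 300 × 2^1 = 300 × 2)

600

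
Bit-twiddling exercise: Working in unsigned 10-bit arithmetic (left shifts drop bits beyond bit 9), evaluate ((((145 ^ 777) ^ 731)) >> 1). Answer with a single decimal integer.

145 = 0010010001
777 = 1100001001
→ ^ → 1110011000 = 920
731 = 1011011011
→ ^ → 0101000011 = 323
→ >> 1 → 0010100001 = 161

161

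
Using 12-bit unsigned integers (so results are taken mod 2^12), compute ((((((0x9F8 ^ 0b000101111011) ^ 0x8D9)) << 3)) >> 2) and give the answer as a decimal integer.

180

0x9F8 = 100111111000
0b000101111011 = 000101111011
→ ^ → 100010000011 = 2179
0x8D9 = 100011011001
→ ^ → 000001011010 = 90
→ << 3 (mod 2^12) → 001011010000 = 720
→ >> 2 → 000010110100 = 180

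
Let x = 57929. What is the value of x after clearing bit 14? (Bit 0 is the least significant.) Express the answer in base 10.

x = 1110001001001001
bit 14 is currently 1; clear it via x & ~(1 << 14) = x & ~16384
→ 1010001001001001 = 41545

41545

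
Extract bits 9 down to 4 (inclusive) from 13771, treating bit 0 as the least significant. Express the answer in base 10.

28

v = 11010111001011
Shift right by 4: 1101011100
Mask low 6 bits: 011100 = 28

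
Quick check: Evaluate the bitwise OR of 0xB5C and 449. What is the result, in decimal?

0xB5C = 101101011100
449 = 000111000001
 OR → 101111011101 = 3037

3037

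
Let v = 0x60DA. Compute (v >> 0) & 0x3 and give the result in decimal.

2

v = 110000011011010
Shift right by 0: 110000011011010
Mask low 2 bits: 10 = 2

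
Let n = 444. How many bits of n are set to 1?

6

444 = 110111100
Count the 1s: 1 + 1 + 1 + 1 + 1 + 1 = 6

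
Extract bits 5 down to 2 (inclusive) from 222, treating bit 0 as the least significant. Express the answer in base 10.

7

v = 011011110
Shift right by 2: 0110111
Mask low 4 bits: 0111 = 7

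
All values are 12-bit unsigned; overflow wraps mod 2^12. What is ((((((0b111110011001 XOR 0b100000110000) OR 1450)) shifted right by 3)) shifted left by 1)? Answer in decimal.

0b111110011001 = 111110011001
0b100000110000 = 100000110000
→ XOR → 011110101001 = 1961
1450 = 010110101010
→ OR → 011110101011 = 1963
→ shifted right by 3 → 000011110101 = 245
→ shifted left by 1 (mod 2^12) → 000111101010 = 490

490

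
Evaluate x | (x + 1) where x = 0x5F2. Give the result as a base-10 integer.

x = 10111110010 = 1522
x + 1 = 10111110011
OR    = 10111110011 = 1523
(x | (x + 1) sets the lowest cleared bit.)

1523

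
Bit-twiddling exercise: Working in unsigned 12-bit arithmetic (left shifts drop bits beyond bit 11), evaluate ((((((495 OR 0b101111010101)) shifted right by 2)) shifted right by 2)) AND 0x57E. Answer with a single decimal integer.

62

495 = 000111101111
0b101111010101 = 101111010101
→ OR → 101111111111 = 3071
→ shifted right by 2 → 001011111111 = 767
→ shifted right by 2 → 000010111111 = 191
0x57E = 010101111110
→ AND → 000000111110 = 62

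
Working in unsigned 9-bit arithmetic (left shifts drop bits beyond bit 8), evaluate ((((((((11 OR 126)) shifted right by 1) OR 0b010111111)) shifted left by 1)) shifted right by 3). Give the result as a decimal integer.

11 = 000001011
126 = 001111110
→ OR → 001111111 = 127
→ shifted right by 1 → 000111111 = 63
0b010111111 = 010111111
→ OR → 010111111 = 191
→ shifted left by 1 (mod 2^9) → 101111110 = 382
→ shifted right by 3 → 000101111 = 47

47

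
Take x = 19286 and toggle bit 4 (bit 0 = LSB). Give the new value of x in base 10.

19270

x = 100101101010110
bit 4 is currently 1; toggle it via x ^ (1 << 4) = x ^ 16
→ 100101101000110 = 19270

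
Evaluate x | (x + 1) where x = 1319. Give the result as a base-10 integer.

1327

x = 10100100111 = 1319
x + 1 = 10100101000
OR    = 10100101111 = 1327
(x | (x + 1) sets the lowest cleared bit.)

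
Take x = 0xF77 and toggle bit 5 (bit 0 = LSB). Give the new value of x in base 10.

x = 0111101110111
bit 5 is currently 1; toggle it via x ^ (1 << 5) = x ^ 32
→ 0111101010111 = 3927

3927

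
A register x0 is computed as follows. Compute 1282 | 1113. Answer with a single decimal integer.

1282 = 10100000010
1113 = 10001011001
 OR → 10101011011 = 1371

1371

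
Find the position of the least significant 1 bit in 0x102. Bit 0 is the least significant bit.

1

0x102 = 100000010
Trailing zeros: 1, so the lowest set bit is bit 1 (value 2).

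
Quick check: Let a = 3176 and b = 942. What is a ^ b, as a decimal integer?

4038

3176 = 110001101000
942 = 001110101110
XOR → 111111000110 = 4038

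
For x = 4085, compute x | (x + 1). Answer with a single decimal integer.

x = 111111110101 = 4085
x + 1 = 111111110110
OR    = 111111110111 = 4087
(x | (x + 1) sets the lowest cleared bit.)

4087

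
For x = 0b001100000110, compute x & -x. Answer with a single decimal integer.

2

x = 1100000110 = 774
-x (two's complement) = …0011111010
AND   = 0000000010 = 2
(x & -x isolates the lowest set bit of x.)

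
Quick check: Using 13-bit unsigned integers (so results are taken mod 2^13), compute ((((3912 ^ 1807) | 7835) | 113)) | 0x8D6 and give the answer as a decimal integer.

7935

3912 = 0111101001000
1807 = 0011100001111
→ ^ → 0100001000111 = 2119
7835 = 1111010011011
→ | → 1111011011111 = 7903
113 = 0000001110001
→ | → 1111011111111 = 7935
0x8D6 = 0100011010110
→ | → 1111011111111 = 7935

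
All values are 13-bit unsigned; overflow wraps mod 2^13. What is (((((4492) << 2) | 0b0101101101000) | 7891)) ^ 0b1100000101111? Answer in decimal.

2004

4492 = 1000110001100
→ << 2 (mod 2^13) → 0011000110000 = 1584
0b0101101101000 = 0101101101000
→ | → 0111101111000 = 3960
7891 = 1111011010011
→ | → 1111111111011 = 8187
0b1100000101111 = 1100000101111
→ ^ → 0011111010100 = 2004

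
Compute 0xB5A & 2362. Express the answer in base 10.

2330

0xB5A = 101101011010
2362 = 100100111010
AND → 100100011010 = 2330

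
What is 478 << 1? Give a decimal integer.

956

478 = 0111011110
shift left by 1 → 1110111100 = 956
(equivalently, 478 × 2^1 = 478 × 2)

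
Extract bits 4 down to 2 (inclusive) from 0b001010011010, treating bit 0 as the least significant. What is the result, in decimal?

v = 001010011010
Shift right by 2: 0010100110
Mask low 3 bits: 110 = 6

6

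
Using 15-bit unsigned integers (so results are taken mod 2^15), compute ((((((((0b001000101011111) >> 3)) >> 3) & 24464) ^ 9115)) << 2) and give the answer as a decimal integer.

0b001000101011111 = 001000101011111
→ >> 3 → 000001000101011 = 555
→ >> 3 → 000000001000101 = 69
24464 = 101111110010000
→ & → 000000000000000 = 0
9115 = 010001110011011
→ ^ → 010001110011011 = 9115
→ << 2 (mod 2^15) → 000111001101100 = 3692

3692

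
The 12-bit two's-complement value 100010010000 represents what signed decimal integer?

-1904

pattern = 100010010000 (MSB is 1 ⇒ negative)
Invert: 011101101111, add 1 → 011101110000 = 1904, so the value is -1904.
(Equivalently: 2192 - 2^12 = 2192 - 4096 = -1904.)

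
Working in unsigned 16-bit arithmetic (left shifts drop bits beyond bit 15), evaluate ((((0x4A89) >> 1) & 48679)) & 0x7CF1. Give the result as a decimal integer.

0x4A89 = 0100101010001001
→ >> 1 → 0010010101000100 = 9540
48679 = 1011111000100111
→ & → 0010010000000100 = 9220
0x7CF1 = 0111110011110001
→ & → 0010010000000000 = 9216

9216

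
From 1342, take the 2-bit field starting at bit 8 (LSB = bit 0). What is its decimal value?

1

v = 10100111110
Shift right by 8: 101
Mask low 2 bits: 01 = 1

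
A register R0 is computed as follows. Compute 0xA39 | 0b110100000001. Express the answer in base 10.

0xA39 = 101000111001
b = 110100000001
 OR → 111100111001 = 3897

3897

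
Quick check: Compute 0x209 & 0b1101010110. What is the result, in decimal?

0x209 = 1000001001
b = 1101010110
AND → 1000000000 = 512

512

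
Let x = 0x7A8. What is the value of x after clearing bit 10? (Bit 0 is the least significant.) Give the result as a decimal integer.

x = 11110101000
bit 10 is currently 1; clear it via x & ~(1 << 10) = x & ~1024
→ 01110101000 = 936

936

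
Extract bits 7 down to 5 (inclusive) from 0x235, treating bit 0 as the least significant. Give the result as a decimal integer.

v = 1000110101
Shift right by 5: 10001
Mask low 3 bits: 001 = 1

1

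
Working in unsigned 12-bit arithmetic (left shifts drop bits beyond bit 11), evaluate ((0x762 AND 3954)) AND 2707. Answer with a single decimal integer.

514

0x762 = 011101100010
3954 = 111101110010
→ AND → 011101100010 = 1890
2707 = 101010010011
→ AND → 001000000010 = 514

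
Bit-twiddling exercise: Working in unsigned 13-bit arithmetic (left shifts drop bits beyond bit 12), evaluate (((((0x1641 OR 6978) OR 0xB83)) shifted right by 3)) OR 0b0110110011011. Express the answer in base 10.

0x1641 = 1011001000001
6978 = 1101101000010
→ OR → 1111101000011 = 8003
0xB83 = 0101110000011
→ OR → 1111111000011 = 8131
→ shifted right by 3 → 0001111111000 = 1016
0b0110110011011 = 0110110011011
→ OR → 0111111111011 = 4091

4091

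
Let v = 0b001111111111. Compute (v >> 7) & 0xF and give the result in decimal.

v = 001111111111
Shift right by 7: 00111
Mask low 4 bits: 0111 = 7

7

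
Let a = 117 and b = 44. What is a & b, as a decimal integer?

36

117 = 1110101
44 = 0101100
AND → 0100100 = 36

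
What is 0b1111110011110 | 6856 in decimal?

a = 1111110011110
6856 = 1101011001000
 OR → 1111111011110 = 8158

8158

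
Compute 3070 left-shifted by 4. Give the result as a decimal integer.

49120

3070 = 0000101111111110
shift left by 4 → 1011111111100000 = 49120
(equivalently, 3070 × 2^4 = 3070 × 16)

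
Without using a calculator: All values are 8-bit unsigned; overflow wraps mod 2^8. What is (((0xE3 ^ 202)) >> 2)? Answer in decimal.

10

0xE3 = 11100011
202 = 11001010
→ ^ → 00101001 = 41
→ >> 2 → 00001010 = 10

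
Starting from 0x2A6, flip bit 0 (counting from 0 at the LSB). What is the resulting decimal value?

679

x = 1010100110
bit 0 is currently 0; toggle it via x ^ (1 << 0) = x ^ 1
→ 1010100111 = 679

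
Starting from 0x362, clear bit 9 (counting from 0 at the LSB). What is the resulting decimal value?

354

x = 001101100010
bit 9 is currently 1; clear it via x & ~(1 << 9) = x & ~512
→ 000101100010 = 354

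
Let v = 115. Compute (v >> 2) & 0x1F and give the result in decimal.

28

v = 001110011
Shift right by 2: 0011100
Mask low 5 bits: 11100 = 28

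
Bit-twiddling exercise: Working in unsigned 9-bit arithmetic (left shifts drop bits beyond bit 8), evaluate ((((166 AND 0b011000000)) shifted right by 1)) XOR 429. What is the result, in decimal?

166 = 010100110
0b011000000 = 011000000
→ AND → 010000000 = 128
→ shifted right by 1 → 001000000 = 64
429 = 110101101
→ XOR → 111101101 = 493

493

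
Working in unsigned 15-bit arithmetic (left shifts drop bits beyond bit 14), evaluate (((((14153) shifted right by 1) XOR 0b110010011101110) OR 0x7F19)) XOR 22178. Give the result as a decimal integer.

14153 = 011011101001001
→ shifted right by 1 → 001101110100100 = 7076
0b110010011101110 = 110010011101110
→ XOR → 111111101001010 = 32586
0x7F19 = 111111100011001
→ OR → 111111101011011 = 32603
22178 = 101011010100010
→ XOR → 010100111111001 = 10745

10745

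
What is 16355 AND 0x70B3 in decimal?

16355 = 011111111100011
0x70B3 = 111000010110011
AND → 011000010100011 = 12451

12451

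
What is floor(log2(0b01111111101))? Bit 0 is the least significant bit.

0b01111111101 = 1111111101
The topmost 1 is at position 9 (since 2^9 = 512 ≤ 1021 < 1024).

9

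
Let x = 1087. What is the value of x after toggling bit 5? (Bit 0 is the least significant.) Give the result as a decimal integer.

1055

x = 10000111111
bit 5 is currently 1; toggle it via x ^ (1 << 5) = x ^ 32
→ 10000011111 = 1055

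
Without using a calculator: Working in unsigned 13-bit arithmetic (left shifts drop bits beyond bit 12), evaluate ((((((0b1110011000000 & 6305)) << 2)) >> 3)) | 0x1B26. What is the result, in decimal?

0b1110011000000 = 1110011000000
6305 = 1100010100001
→ & → 1100010000000 = 6272
→ << 2 (mod 2^13) → 0001000000000 = 512
→ >> 3 → 0000001000000 = 64
0x1B26 = 1101100100110
→ | → 1101101100110 = 7014

7014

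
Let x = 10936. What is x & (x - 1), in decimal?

10928

x = 10101010111000 = 10936
x - 1 = 10101010110111
AND   = 10101010110000 = 10928
(x & (x - 1) clears the lowest set bit of x.)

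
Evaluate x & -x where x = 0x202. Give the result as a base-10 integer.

x = 1000000010 = 514
-x (two's complement) = …0111111110
AND   = 0000000010 = 2
(x & -x isolates the lowest set bit of x.)

2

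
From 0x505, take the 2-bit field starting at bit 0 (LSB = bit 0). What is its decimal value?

1

v = 10100000101
Shift right by 0: 10100000101
Mask low 2 bits: 01 = 1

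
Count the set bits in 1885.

8

1885 = 11101011101
Count the 1s: 1 + 1 + 1 + 1 + 1 + 1 + 1 + 1 = 8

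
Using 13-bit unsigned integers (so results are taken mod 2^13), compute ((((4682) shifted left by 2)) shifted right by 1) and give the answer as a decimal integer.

1172

4682 = 1001001001010
→ shifted left by 2 (mod 2^13) → 0100100101000 = 2344
→ shifted right by 1 → 0010010010100 = 1172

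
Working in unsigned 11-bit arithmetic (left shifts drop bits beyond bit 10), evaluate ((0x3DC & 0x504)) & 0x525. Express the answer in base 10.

260

0x3DC = 01111011100
0x504 = 10100000100
→ & → 00100000100 = 260
0x525 = 10100100101
→ & → 00100000100 = 260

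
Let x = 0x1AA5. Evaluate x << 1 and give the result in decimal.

0x1AA5 = 01101010100101
shift left by 1 → 11010101001010 = 13642
(equivalently, 6821 × 2^1 = 6821 × 2)

13642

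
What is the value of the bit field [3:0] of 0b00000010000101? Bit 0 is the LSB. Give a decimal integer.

5

v = 00000010000101
Shift right by 0: 00000010000101
Mask low 4 bits: 0101 = 5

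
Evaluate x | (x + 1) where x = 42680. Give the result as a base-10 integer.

42681

x = 1010011010111000 = 42680
x + 1 = 1010011010111001
OR    = 1010011010111001 = 42681
(x | (x + 1) sets the lowest cleared bit.)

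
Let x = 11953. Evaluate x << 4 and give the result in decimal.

11953 = 000010111010110001
shift left by 4 → 101110101100010000 = 191248
(equivalently, 11953 × 2^4 = 11953 × 16)

191248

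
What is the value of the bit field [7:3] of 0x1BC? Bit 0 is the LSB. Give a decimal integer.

23

v = 0000110111100
Shift right by 3: 0000110111
Mask low 5 bits: 10111 = 23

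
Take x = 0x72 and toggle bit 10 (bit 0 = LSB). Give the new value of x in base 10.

x = 00001110010
bit 10 is currently 0; toggle it via x ^ (1 << 10) = x ^ 1024
→ 10001110010 = 1138

1138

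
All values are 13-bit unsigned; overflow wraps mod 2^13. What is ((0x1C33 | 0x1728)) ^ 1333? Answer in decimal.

6670

0x1C33 = 1110000110011
0x1728 = 1011100101000
→ | → 1111100111011 = 7995
1333 = 0010100110101
→ ^ → 1101000001110 = 6670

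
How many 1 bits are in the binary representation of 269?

4

269 = 100001101
Count the 1s: 1 + 1 + 1 + 1 = 4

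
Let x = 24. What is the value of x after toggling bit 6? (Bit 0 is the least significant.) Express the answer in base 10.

x = 000011000
bit 6 is currently 0; toggle it via x ^ (1 << 6) = x ^ 64
→ 001011000 = 88

88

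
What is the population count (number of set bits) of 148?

148 = 10010100
Count the 1s: 1 + 1 + 1 = 3

3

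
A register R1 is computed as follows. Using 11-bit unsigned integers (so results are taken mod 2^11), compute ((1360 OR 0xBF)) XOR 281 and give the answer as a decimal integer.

1254

1360 = 10101010000
0xBF = 00010111111
→ OR → 10111111111 = 1535
281 = 00100011001
→ XOR → 10011100110 = 1254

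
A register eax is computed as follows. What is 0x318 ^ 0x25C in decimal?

0x318 = 1100011000
0x25C = 1001011100
XOR → 0101000100 = 324

324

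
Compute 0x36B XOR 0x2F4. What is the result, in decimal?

415

0x36B = 1101101011
0x2F4 = 1011110100
XOR → 0110011111 = 415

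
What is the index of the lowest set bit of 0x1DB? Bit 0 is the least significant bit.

0

0x1DB = 111011011
Trailing zeros: 0, so the lowest set bit is bit 0 (value 1).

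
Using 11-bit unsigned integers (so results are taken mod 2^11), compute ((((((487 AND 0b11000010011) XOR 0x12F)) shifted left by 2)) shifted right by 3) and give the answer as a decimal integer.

487 = 00111100111
0b11000010011 = 11000010011
→ AND → 00000000011 = 3
0x12F = 00100101111
→ XOR → 00100101100 = 300
→ shifted left by 2 (mod 2^11) → 10010110000 = 1200
→ shifted right by 3 → 00010010110 = 150

150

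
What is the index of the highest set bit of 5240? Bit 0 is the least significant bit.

12

5240 = 1010001111000
The topmost 1 is at position 12 (since 2^12 = 4096 ≤ 5240 < 8192).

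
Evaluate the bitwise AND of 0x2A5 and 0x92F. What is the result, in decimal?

37

0x2A5 = 001010100101
0x92F = 100100101111
AND → 000000100101 = 37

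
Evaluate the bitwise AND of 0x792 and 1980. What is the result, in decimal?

1936

0x792 = 11110010010
1980 = 11110111100
AND → 11110010000 = 1936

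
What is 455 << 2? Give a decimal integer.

1820

455 = 00111000111
shift left by 2 → 11100011100 = 1820
(equivalently, 455 × 2^2 = 455 × 4)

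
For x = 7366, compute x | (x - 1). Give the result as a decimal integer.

7367

x = 1110011000110 = 7366
x - 1 = 1110011000101
OR    = 1110011000111 = 7367
(x | (x - 1) sets all bits below the lowest set bit.)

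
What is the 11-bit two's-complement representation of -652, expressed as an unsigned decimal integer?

652 in 11 bits: 01010001100
Invert: 10101110011
Add 1:  10101110100 = 1396
(Check: 2^11 - 652 = 2048 - 652 = 1396.)

1396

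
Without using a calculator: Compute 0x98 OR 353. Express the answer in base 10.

505

0x98 = 010011000
353 = 101100001
 OR → 111111001 = 505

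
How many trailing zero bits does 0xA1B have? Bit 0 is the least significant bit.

0xA1B = 101000011011
Trailing zeros: 0, so the lowest set bit is bit 0 (value 1).

0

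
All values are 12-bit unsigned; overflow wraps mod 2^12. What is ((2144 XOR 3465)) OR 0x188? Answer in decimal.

1513

2144 = 100001100000
3465 = 110110001001
→ XOR → 010111101001 = 1513
0x188 = 000110001000
→ OR → 010111101001 = 1513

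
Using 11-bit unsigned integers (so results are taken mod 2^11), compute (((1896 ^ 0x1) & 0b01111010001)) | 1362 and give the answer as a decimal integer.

1875

1896 = 11101101000
0x1 = 00000000001
→ ^ → 11101101001 = 1897
0b01111010001 = 01111010001
→ & → 01101000001 = 833
1362 = 10101010010
→ | → 11101010011 = 1875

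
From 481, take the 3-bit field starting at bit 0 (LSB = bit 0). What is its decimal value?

1

v = 00111100001
Shift right by 0: 00111100001
Mask low 3 bits: 001 = 1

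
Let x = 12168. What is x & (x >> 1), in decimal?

1920

x = 10111110001000 = 12168
x>>1 = 01011111000100
AND  = 00011110000000 = 1920
(x & (x >> 1) has a 1 wherever x has two consecutive 1 bits.)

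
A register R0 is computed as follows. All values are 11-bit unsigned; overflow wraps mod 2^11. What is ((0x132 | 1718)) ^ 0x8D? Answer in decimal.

1851

0x132 = 00100110010
1718 = 11010110110
→ | → 11110110110 = 1974
0x8D = 00010001101
→ ^ → 11100111011 = 1851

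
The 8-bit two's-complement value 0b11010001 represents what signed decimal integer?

pattern = 11010001 (MSB is 1 ⇒ negative)
Invert: 00101110, add 1 → 00101111 = 47, so the value is -47.
(Equivalently: 209 - 2^8 = 209 - 256 = -47.)

-47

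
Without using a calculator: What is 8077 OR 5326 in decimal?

8077 = 1111110001101
5326 = 1010011001110
 OR → 1111111001111 = 8143

8143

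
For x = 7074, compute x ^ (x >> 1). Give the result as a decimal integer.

x = 1101110100010 = 7074
x>>1 = 0110111010001
XOR  = 1011001110011 = 5747
(x ^ (x >> 1) gives the standard binary-reflected Gray code of x.)

5747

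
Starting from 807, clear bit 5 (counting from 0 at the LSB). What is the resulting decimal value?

775

x = 01100100111
bit 5 is currently 1; clear it via x & ~(1 << 5) = x & ~32
→ 01100000111 = 775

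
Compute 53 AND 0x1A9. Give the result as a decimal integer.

53 = 000110101
0x1A9 = 110101001
AND → 000100001 = 33

33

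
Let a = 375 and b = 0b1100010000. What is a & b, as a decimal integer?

375 = 0101110111
b = 1100010000
AND → 0100010000 = 272

272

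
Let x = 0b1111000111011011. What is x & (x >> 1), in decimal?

x = 1111000111011011 = 61915
x>>1 = 0111100011101101
AND  = 0111000011001001 = 28873
(x & (x >> 1) has a 1 wherever x has two consecutive 1 bits.)

28873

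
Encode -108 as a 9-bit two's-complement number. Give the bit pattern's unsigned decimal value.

404

108 in 9 bits: 001101100
Invert: 110010011
Add 1:  110010100 = 404
(Check: 2^9 - 108 = 512 - 108 = 404.)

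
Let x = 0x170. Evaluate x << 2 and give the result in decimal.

1472

0x170 = 00101110000
shift left by 2 → 10111000000 = 1472
(equivalently, 368 × 2^2 = 368 × 4)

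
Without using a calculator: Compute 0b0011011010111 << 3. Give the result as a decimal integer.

14008

x = 00011011010111
shift left by 3 → 11011010111000 = 14008
(equivalently, 1751 × 2^3 = 1751 × 8)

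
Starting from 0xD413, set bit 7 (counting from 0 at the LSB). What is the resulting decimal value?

54419

x = 1101010000010011
bit 7 is currently 0; set it via x | (1 << 7) = x | 128
→ 1101010010010011 = 54419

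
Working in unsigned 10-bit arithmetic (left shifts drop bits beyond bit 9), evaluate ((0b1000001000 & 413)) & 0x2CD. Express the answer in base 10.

0b1000001000 = 1000001000
413 = 0110011101
→ & → 0000001000 = 8
0x2CD = 1011001101
→ & → 0000001000 = 8

8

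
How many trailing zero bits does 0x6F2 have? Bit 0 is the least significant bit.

1

0x6F2 = 11011110010
Trailing zeros: 1, so the lowest set bit is bit 1 (value 2).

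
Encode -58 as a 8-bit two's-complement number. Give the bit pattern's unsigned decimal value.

198

58 in 8 bits: 00111010
Invert: 11000101
Add 1:  11000110 = 198
(Check: 2^8 - 58 = 256 - 58 = 198.)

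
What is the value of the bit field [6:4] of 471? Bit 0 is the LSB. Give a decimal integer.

v = 0111010111
Shift right by 4: 011101
Mask low 3 bits: 101 = 5

5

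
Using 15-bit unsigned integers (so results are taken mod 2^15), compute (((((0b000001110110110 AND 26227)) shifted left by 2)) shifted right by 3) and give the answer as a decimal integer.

281

0b000001110110110 = 000001110110110
26227 = 110011001110011
→ AND → 000001000110010 = 562
→ shifted left by 2 (mod 2^15) → 000100011001000 = 2248
→ shifted right by 3 → 000000100011001 = 281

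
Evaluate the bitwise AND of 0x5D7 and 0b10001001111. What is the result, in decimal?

1095

0x5D7 = 10111010111
b = 10001001111
AND → 10001000111 = 1095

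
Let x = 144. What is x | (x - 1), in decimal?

x = 10010000 = 144
x - 1 = 10001111
OR    = 10011111 = 159
(x | (x - 1) sets all bits below the lowest set bit.)

159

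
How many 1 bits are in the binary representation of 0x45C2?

0x45C2 = 100010111000010
Count the 1s: 1 + 1 + 1 + 1 + 1 + 1 = 6

6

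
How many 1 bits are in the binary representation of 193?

193 = 11000001
Count the 1s: 1 + 1 + 1 = 3

3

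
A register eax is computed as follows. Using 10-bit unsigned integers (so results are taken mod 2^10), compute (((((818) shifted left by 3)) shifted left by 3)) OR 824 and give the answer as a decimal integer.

952

818 = 1100110010
→ shifted left by 3 (mod 2^10) → 0110010000 = 400
→ shifted left by 3 (mod 2^10) → 0010000000 = 128
824 = 1100111000
→ OR → 1110111000 = 952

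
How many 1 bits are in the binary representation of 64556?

64556 = 1111110000101100
Count the 1s: 1 + 1 + 1 + 1 + 1 + 1 + 1 + 1 + 1 = 9

9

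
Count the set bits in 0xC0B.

5

0xC0B = 110000001011
Count the 1s: 1 + 1 + 1 + 1 + 1 = 5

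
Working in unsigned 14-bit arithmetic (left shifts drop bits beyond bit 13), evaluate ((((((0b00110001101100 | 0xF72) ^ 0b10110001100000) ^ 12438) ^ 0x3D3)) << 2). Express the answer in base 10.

364

0b00110001101100 = 00110001101100
0xF72 = 00111101110010
→ | → 00111101111110 = 3966
0b10110001100000 = 10110001100000
→ ^ → 10001100011110 = 8990
12438 = 11000010010110
→ ^ → 01001110001000 = 5000
0x3D3 = 00001111010011
→ ^ → 01000001011011 = 4187
→ << 2 (mod 2^14) → 00000101101100 = 364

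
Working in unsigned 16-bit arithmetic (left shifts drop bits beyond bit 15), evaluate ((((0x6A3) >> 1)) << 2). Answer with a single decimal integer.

0x6A3 = 0000011010100011
→ >> 1 → 0000001101010001 = 849
→ << 2 (mod 2^16) → 0000110101000100 = 3396

3396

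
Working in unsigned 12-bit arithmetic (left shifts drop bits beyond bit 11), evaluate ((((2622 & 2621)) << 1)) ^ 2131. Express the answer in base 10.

3115

2622 = 101000111110
2621 = 101000111101
→ & → 101000111100 = 2620
→ << 1 (mod 2^12) → 010001111000 = 1144
2131 = 100001010011
→ ^ → 110000101011 = 3115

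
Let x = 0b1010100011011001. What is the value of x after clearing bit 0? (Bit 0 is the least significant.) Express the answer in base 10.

x = 1010100011011001
bit 0 is currently 1; clear it via x & ~(1 << 0) = x & ~1
→ 1010100011011000 = 43224

43224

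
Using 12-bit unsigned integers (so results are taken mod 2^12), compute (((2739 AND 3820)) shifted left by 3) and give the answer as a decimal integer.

2739 = 101010110011
3820 = 111011101100
→ AND → 101010100000 = 2720
→ shifted left by 3 (mod 2^12) → 010100000000 = 1280

1280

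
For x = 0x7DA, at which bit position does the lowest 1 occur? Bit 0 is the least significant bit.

1

0x7DA = 11111011010
Trailing zeros: 1, so the lowest set bit is bit 1 (value 2).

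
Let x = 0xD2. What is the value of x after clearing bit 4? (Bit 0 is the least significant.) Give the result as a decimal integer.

x = 00011010010
bit 4 is currently 1; clear it via x & ~(1 << 4) = x & ~16
→ 00011000010 = 194

194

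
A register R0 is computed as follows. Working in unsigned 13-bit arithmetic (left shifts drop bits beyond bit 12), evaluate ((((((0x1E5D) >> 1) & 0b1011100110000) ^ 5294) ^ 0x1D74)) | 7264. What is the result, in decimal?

7930

0x1E5D = 1111001011101
→ >> 1 → 0111100101110 = 3886
0b1011100110000 = 1011100110000
→ & → 0011100100000 = 1824
5294 = 1010010101110
→ ^ → 1001110001110 = 5006
0x1D74 = 1110101110100
→ ^ → 0111011111010 = 3834
7264 = 1110001100000
→ | → 1111011111010 = 7930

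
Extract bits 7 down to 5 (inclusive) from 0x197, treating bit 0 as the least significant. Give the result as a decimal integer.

v = 00110010111
Shift right by 5: 001100
Mask low 3 bits: 100 = 4

4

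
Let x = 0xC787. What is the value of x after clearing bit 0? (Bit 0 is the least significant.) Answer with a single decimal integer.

x = 1100011110000111
bit 0 is currently 1; clear it via x & ~(1 << 0) = x & ~1
→ 1100011110000110 = 51078

51078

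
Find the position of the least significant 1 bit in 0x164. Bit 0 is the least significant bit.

0x164 = 101100100
Trailing zeros: 2, so the lowest set bit is bit 2 (value 4).

2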